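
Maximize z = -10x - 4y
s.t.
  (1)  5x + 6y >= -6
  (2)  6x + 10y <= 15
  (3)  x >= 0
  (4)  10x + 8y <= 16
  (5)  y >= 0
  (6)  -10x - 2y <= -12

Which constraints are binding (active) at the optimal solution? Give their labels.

(5) and (6)

Corner points and z = -10x - 4y:
  (8/5, 0) → z = -16
  (16/15, 2/3) → z = -40/3
  (6/5, 0) → z = -12

The maximum is at (6/5, 0). Substituting into each constraint, equality holds for (5) and (6); the remaining constraints have slack.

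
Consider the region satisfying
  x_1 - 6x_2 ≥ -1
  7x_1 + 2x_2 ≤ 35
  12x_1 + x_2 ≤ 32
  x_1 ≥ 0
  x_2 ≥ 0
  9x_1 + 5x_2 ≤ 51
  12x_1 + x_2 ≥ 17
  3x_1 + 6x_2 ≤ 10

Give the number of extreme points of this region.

Intersecting each pair of boundary lines and keeping only the points that satisfy every inequality leaves:
  (101/73, 29/73)
  (9/4, 13/24)
  (8/3, 0)
  (182/69, 8/23)
  (17/12, 0)

5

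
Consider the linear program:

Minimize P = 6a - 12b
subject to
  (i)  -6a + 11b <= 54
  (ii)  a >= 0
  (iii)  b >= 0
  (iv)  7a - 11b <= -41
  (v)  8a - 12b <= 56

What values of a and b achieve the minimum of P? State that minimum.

Feasible corners and P = 6a - 12b:
  (0, 54/11) → P = -648/11
  (13, 12) → P = -66
  (0, 41/11) → P = -492/11

The optimum lies where -6a + 11b = 54 and 7a - 11b = -41.
Solving simultaneously gives a = 13, b = 12.

a = 13, b = 12, minimum P = -66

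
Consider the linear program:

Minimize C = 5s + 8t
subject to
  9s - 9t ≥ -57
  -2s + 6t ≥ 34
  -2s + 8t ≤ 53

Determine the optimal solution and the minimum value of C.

Feasible corners and C = 5s + 8t:
  (-1, 16/3) → C = 113/3
  (7/18, 121/18) → C = 1003/18
  (23/2, 19/2) → C = 267/2

s = -1, t = 16/3, minimum C = 113/3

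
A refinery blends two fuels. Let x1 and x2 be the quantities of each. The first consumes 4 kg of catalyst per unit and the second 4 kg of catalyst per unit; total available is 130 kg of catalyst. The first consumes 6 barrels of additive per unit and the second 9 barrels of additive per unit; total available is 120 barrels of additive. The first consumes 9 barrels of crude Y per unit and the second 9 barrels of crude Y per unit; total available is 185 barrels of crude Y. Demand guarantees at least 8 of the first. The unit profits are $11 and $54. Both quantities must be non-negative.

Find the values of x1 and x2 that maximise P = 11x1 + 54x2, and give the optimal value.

x1 = 8, x2 = 8, maximum P = 520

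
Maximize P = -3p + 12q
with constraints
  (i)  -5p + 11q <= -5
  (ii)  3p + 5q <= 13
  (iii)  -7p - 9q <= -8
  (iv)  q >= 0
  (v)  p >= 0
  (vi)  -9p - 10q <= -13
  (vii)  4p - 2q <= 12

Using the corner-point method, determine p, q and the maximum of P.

p = 84/29, q = 25/29, maximum P = 48/29

Extreme points and P = -3p + 12q:
  (84/29, 25/29) → P = 48/29
  (193/149, 20/149) → P = -339/149
  (43/13, 8/13) → P = -33/13
  (13/9, 0) → P = -13/3
  (3, 0) → P = -9

At the optimal vertex, -5p + 11q = -5 and 3p + 5q = 13.
Solving simultaneously gives p = 84/29, q = 25/29.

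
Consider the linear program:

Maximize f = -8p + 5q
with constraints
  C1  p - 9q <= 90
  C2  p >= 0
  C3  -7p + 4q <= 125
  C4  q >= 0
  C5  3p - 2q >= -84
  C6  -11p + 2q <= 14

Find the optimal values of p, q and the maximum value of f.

The feasible region is unbounded (it extends along (2, 3), (9, 1)), but f strictly decreases along every unbounded feasible direction, so there is no improving ray and the maximum is attained at a vertex.

p = 43, q = 213/2, maximum f = 377/2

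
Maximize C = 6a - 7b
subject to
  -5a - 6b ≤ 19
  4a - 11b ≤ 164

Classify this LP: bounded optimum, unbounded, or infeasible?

From the feasible point (775/79, -896/79), moving in the direction (11, 4) keeps every constraint satisfied while C increases without bound.

unbounded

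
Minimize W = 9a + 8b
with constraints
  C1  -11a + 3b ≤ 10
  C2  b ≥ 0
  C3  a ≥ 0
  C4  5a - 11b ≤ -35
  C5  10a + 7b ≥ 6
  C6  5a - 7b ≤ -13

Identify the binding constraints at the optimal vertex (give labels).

C3 and C4

Extreme points and W = 9a + 8b:
  (0, 10/3) → W = 80/3
  (0, 35/11) → W = 280/11
  (51/10, 11/2) → W = 899/10
The feasible region is unbounded (it extends along (7, 5), (3, 11)), but W strictly increases along every unbounded feasible direction, so there is no improving ray and the minimum is attained at a vertex.

The minimum is at (0, 35/11). Substituting into each constraint, equality holds for C3 and C4; the remaining constraints have slack.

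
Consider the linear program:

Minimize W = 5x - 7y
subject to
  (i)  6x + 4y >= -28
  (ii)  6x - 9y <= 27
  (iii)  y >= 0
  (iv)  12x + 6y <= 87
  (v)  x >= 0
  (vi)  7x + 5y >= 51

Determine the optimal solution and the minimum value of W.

x = 0, y = 29/2, minimum W = -203/2

Vertices and W = 5x - 7y:
  (105/16, 11/8) → W = 371/16
  (198/31, 39/31) → W = 717/31
  (0, 29/2) → W = -203/2
  (0, 51/5) → W = -357/5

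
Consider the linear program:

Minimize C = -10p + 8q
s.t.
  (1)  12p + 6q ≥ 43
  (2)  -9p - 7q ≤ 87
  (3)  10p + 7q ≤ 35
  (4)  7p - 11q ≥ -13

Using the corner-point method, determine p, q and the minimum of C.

Vertices and C = -10p + 8q:
  (823/30, -477/10) → C = -9839/15
  (91/24, -5/12) → C = -165/4
  (122, -1185/7) → C = -18020/7

p = 122, q = -1185/7, minimum C = -18020/7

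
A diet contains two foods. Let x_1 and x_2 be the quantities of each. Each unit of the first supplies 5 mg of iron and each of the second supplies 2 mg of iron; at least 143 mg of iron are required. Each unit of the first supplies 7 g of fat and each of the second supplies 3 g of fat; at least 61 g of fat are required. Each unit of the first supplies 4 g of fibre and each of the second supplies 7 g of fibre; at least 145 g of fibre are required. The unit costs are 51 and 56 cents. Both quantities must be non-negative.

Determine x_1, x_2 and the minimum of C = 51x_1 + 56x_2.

Corner points and C = 51x_1 + 56x_2:
  (0, 143/2) → C = 4004
  (145/4, 0) → C = 7395/4
  (79/3, 17/3) → C = 4981/3
The feasible region is unbounded (it extends along (0, 1), (1, 0)), but C strictly increases along every unbounded feasible direction, so there is no improving ray and the minimum is attained at a vertex.

The binding constraints are 5x_1 + 2x_2 = 143 and 4x_1 + 7x_2 = 145.
Solving simultaneously gives x_1 = 79/3, x_2 = 17/3.

x_1 = 79/3, x_2 = 17/3, minimum C = 4981/3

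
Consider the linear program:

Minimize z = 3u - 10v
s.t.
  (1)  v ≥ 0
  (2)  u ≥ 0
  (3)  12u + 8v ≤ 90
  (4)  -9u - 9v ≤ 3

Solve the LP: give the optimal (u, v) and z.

u = 0, v = 45/4, minimum z = -225/2

Vertices and z = 3u - 10v:
  (0, 0) → z = 0
  (15/2, 0) → z = 45/2
  (0, 45/4) → z = -225/2

At the optimal vertex, u = 0 and 12u + 8v = 90.
Solving simultaneously gives u = 0, v = 45/4.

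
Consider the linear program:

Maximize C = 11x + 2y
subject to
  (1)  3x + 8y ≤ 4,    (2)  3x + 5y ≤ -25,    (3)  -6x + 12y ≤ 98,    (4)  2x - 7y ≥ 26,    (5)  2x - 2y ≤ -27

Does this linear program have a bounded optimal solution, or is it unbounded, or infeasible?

bounded optimum

Vertices and C = 11x + 2y:
  (-499/9, -176/9) → C = -649
  (-241/10, -53/5) → C = -2863/10
The feasible region has finitely many vertices and no improving ray; the maximum is -2863/10 at (-241/10, -53/5).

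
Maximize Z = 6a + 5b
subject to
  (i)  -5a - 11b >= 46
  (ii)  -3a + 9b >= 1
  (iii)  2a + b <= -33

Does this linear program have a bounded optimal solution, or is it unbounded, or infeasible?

bounded optimum

Vertices and Z = 6a + 5b:
  (-317/17, 73/17) → Z = -1537/17
  (-298/21, -97/21) → Z = -2273/21
The feasible region has finitely many vertices and no improving ray; the maximum is -1537/17 at (-317/17, 73/17).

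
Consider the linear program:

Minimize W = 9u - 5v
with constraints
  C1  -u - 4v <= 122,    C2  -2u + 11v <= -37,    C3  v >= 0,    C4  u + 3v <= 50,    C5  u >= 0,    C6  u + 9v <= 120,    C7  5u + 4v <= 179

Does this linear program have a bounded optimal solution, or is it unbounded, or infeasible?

Feasible corners and W = 9u - 5v:
  (37/2, 0) → W = 333/2
  (2117/63, 173/63) → W = 18188/63
  (179/5, 0) → W = 1611/5
The feasible region has finitely many vertices and no improving ray; the minimum is 333/2 at (37/2, 0).

bounded optimum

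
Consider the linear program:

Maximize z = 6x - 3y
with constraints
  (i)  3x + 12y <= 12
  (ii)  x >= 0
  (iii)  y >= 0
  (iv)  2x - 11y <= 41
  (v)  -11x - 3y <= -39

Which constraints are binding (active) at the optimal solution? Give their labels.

(i) and (iii)

Extreme points and z = 6x - 3y:
  (4, 0) → z = 24
  (144/41, 5/41) → z = 849/41
  (39/11, 0) → z = 234/11

The maximum is at (4, 0). Substituting into each constraint, equality holds for (i) and (iii); the remaining constraints have slack.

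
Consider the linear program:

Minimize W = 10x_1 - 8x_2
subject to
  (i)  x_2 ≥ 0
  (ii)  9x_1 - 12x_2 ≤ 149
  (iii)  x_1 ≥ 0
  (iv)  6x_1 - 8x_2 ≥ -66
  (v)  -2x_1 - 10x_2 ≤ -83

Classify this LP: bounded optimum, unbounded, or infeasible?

bounded optimum

Vertices and W = 10x_1 - 8x_2:
  (1243/57, 449/114) → W = 10634/57
  (1/19, 315/38) → W = -1250/19
The feasible region has finitely many vertices and no improving ray; the minimum is -1250/19 at (1/19, 315/38).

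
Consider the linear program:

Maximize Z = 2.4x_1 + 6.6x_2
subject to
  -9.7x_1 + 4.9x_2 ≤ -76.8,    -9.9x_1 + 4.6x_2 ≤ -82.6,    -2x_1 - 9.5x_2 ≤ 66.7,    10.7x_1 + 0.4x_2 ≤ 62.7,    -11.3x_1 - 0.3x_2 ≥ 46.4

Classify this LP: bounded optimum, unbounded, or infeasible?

The boundaries -9.9x_1 + 4.6x_2 = -82.6 and -2x_1 - 9.5x_2 = 66.7 meet at (47788/10325, -82553/10325), but that point violates -11.3x_1 - 0.3x_2 ≥ 46.4. Every candidate vertex is excluded by some other constraint, so the feasible region is empty.

infeasible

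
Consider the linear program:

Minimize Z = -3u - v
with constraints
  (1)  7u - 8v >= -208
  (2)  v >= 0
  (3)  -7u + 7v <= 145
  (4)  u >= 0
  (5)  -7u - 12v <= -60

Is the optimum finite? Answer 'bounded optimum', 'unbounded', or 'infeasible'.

unbounded

From the feasible point (296/7, 63), moving in the direction (8, 7) keeps every constraint satisfied while Z decreases without bound.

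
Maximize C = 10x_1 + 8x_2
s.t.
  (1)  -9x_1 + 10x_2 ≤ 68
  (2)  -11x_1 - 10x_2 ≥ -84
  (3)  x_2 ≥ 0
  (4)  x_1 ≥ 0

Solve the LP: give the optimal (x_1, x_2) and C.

x_1 = 84/11, x_2 = 0, maximum C = 840/11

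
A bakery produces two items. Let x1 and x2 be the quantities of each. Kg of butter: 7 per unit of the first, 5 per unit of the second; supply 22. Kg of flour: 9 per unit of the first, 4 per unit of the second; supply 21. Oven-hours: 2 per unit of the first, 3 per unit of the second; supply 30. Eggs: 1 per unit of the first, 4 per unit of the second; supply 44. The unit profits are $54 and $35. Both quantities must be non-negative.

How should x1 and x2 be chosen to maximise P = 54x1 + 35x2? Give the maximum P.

x1 = 1, x2 = 3, maximum P = 159

Corner points and P = 54x1 + 35x2:
  (0, 0) → P = 0
  (0, 22/5) → P = 154
  (7/3, 0) → P = 126
  (1, 3) → P = 159

The optimum lies where 7x1 + 5x2 = 22 and 9x1 + 4x2 = 21.
Solving simultaneously gives x1 = 1, x2 = 3.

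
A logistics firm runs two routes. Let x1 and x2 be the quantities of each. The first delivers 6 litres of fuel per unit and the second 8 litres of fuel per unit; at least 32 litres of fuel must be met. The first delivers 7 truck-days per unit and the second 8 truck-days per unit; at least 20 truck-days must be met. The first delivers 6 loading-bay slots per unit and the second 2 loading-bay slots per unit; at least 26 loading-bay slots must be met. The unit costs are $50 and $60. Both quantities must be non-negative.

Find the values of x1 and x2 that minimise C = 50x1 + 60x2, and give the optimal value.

Corner points and C = 50x1 + 60x2:
  (0, 13) → C = 780
  (16/3, 0) → C = 800/3
  (4, 1) → C = 260
The feasible region is unbounded (it extends along (0, 1), (1, 0)), but C strictly increases along every unbounded feasible direction, so there is no improving ray and the minimum is attained at a vertex.

The binding constraints are 6x1 + 8x2 = 32 and 6x1 + 2x2 = 26.
Solving simultaneously gives x1 = 4, x2 = 1.

x1 = 4, x2 = 1, minimum C = 260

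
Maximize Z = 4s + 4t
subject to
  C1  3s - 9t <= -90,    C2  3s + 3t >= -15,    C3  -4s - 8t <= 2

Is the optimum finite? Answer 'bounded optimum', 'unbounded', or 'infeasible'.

From the feasible point (-45/4, 25/4), moving in the direction (9, 3) keeps every constraint satisfied while Z increases without bound.

unbounded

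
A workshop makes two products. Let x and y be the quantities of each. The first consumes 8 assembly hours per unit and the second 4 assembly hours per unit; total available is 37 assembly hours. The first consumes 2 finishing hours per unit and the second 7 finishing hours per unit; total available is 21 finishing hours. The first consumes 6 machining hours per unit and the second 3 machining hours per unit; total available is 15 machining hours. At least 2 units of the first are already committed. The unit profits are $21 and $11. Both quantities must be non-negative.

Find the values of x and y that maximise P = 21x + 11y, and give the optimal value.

x = 2, y = 1, maximum P = 53

The optimum lies where 6x + 3y = 15 and x = 2.
Solving simultaneously gives x = 2, y = 1.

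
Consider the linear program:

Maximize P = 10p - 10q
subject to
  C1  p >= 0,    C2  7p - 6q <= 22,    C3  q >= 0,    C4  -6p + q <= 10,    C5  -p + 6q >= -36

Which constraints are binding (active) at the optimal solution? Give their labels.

Extreme points and P = 10p - 10q:
  (0, 0) → P = 0
  (0, 10) → P = -100
  (22/7, 0) → P = 220/7
The feasible region is unbounded (it extends along (6, 7), (1, 6)), but P strictly decreases along every unbounded feasible direction, so there is no improving ray and the maximum is attained at a vertex.

The maximum is at (22/7, 0). Substituting into each constraint, equality holds for C2 and C3; the remaining constraints have slack.

C2 and C3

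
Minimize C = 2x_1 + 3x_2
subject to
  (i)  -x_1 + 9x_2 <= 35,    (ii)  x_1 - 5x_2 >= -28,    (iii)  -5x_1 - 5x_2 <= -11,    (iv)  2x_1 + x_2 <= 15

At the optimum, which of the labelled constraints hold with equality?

Extreme points and C = 2x_1 + 3x_2:
  (-38/25, 93/25) → C = 203/25
  (100/19, 85/19) → C = 455/19
  (64/5, -53/5) → C = -31/5

The minimum is at (64/5, -53/5). Substituting into each constraint, equality holds for (iii) and (iv); the remaining constraints have slack.

(iii) and (iv)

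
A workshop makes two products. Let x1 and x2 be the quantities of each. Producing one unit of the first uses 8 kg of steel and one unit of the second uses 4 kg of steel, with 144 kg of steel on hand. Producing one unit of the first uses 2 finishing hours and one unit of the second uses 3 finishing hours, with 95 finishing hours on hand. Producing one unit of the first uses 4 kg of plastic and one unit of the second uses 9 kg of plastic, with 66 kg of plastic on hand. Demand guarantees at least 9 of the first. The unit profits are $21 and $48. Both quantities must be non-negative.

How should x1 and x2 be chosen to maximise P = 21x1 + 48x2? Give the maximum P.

Extreme points and P = 21x1 + 48x2:
  (33/2, 0) → P = 693/2
  (9, 0) → P = 189
  (9, 10/3) → P = 349

At the optimal vertex, 4x1 + 9x2 = 66 and x1 = 9.
Solving simultaneously gives x1 = 9, x2 = 10/3.

x1 = 9, x2 = 10/3, maximum P = 349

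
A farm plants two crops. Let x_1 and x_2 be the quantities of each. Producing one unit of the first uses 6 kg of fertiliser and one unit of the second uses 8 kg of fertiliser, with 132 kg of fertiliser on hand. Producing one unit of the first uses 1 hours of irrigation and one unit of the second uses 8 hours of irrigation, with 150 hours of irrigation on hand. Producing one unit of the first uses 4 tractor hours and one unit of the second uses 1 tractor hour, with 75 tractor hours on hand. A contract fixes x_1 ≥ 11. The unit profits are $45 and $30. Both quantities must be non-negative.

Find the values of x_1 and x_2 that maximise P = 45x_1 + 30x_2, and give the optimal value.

The binding constraints are 6x_1 + 8x_2 = 132 and 4x_1 + x_2 = 75.
Solving simultaneously gives x_1 = 18, x_2 = 3.

x_1 = 18, x_2 = 3, maximum P = 900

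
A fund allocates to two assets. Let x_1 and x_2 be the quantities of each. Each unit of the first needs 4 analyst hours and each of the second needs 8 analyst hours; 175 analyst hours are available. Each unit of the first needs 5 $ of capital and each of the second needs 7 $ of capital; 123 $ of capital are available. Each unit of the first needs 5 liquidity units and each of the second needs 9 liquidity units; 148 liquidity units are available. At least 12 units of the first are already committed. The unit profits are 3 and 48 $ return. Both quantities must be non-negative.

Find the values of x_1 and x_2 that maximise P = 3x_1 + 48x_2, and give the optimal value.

x_1 = 12, x_2 = 9, maximum P = 468

Corner points and P = 3x_1 + 48x_2:
  (123/5, 0) → P = 369/5
  (12, 0) → P = 36
  (12, 9) → P = 468

The optimum lies where 5x_1 + 7x_2 = 123 and x_1 = 12.
Solving simultaneously gives x_1 = 12, x_2 = 9.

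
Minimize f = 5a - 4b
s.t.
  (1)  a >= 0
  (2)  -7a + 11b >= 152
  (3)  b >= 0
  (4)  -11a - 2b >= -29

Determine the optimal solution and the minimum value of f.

Extreme points and f = 5a - 4b:
  (0, 152/11) → f = -608/11
  (0, 29/2) → f = -58
  (1/9, 125/9) → f = -55

a = 0, b = 29/2, minimum f = -58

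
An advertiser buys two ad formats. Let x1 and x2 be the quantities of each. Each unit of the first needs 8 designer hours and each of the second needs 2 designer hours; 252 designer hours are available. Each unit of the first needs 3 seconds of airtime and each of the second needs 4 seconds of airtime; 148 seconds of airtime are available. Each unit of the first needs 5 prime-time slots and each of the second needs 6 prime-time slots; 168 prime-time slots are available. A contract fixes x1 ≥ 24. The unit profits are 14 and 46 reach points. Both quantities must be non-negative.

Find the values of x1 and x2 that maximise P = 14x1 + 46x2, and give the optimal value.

x1 = 24, x2 = 8, maximum P = 704

Vertices and P = 14x1 + 46x2:
  (63/2, 0) → P = 441
  (24, 0) → P = 336
  (588/19, 42/19) → P = 10164/19
  (24, 8) → P = 704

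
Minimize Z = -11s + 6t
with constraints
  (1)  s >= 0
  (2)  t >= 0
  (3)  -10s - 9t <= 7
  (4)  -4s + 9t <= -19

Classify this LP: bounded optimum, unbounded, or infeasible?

unbounded

From the feasible point (19/4, 0), moving in the direction (1, 0) keeps every constraint satisfied while Z decreases without bound.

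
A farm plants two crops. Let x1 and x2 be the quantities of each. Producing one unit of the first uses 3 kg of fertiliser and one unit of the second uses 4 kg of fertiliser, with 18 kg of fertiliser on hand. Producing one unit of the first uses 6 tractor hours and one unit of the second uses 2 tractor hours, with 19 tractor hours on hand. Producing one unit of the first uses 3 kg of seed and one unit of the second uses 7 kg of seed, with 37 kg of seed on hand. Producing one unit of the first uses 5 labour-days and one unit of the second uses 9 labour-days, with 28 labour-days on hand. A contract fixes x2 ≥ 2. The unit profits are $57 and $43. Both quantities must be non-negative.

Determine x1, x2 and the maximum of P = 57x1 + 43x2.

Feasible corners and P = 57x1 + 43x2:
  (0, 28/9) → P = 1204/9
  (0, 2) → P = 86
  (2, 2) → P = 200

The optimum lies where 5x1 + 9x2 = 28 and x2 = 2.
Solving simultaneously gives x1 = 2, x2 = 2.

x1 = 2, x2 = 2, maximum P = 200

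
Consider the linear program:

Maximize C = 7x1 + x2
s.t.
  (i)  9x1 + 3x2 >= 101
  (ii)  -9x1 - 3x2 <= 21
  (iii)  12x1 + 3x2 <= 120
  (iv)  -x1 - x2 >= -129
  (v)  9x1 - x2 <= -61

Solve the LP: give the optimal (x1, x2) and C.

Corner points and C = 7x1 + x2:
  (-143/3, 530/3) → C = -157
  (-41/18, 81/2) → C = 221/9
  (-89/3, 476/3) → C = -49
  (-21/13, 604/13) → C = 457/13

x1 = -21/13, x2 = 604/13, maximum C = 457/13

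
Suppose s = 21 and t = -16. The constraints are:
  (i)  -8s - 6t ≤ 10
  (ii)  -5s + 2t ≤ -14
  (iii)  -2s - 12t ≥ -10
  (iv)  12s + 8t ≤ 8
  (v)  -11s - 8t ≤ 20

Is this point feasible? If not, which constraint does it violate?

not feasible — violates (iv)

Constraint (iv): 12s + 8t = 124, which is not ≤ 8. All other constraints are satisfied.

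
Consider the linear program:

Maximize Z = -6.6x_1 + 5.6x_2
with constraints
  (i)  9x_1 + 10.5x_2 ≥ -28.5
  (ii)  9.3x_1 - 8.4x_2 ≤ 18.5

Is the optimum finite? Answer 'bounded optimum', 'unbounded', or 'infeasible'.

unbounded

From the feasible point (-43/165, -137/55), moving in the direction (-10.5, 9) keeps every constraint satisfied while Z increases without bound.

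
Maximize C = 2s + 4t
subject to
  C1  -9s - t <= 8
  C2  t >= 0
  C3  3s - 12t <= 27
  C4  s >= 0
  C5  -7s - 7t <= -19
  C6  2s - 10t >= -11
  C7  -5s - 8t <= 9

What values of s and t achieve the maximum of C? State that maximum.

s = 67, t = 29/2, maximum C = 192

The binding constraints are 3s - 12t = 27 and 2s - 10t = -11.
Solving simultaneously gives s = 67, t = 29/2.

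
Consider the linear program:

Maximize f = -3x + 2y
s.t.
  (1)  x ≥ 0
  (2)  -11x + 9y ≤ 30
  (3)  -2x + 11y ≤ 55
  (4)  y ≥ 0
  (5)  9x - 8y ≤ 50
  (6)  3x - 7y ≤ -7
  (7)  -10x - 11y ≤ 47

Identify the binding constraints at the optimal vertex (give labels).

Corner points and f = -3x + 2y:
  (0, 10/3) → f = 20/3
  (0, 1) → f = 2
  (165/103, 545/103) → f = 595/103
  (990/83, 595/83) → f = -1780/83
  (406/39, 71/13) → f = -264/13

The maximum is at (0, 10/3). Substituting into each constraint, equality holds for (1) and (2); the remaining constraints have slack.

(1) and (2)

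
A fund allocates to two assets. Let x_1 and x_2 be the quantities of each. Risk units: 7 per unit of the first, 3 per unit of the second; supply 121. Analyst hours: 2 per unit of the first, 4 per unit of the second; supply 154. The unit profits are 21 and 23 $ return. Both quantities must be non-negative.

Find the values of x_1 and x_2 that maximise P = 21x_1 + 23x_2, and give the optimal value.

x_1 = 1, x_2 = 38, maximum P = 895

Feasible corners and P = 21x_1 + 23x_2:
  (0, 0) → P = 0
  (0, 77/2) → P = 1771/2
  (121/7, 0) → P = 363
  (1, 38) → P = 895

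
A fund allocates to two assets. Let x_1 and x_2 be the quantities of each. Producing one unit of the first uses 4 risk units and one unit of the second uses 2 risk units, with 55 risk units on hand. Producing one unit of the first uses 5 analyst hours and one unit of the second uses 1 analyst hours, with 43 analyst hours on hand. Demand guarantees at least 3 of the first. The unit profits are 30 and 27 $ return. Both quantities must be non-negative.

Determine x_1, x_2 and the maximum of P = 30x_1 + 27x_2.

x_1 = 3, x_2 = 43/2, maximum P = 1341/2

At the optimal vertex, 4x_1 + 2x_2 = 55 and x_1 = 3.
Solving simultaneously gives x_1 = 3, x_2 = 43/2.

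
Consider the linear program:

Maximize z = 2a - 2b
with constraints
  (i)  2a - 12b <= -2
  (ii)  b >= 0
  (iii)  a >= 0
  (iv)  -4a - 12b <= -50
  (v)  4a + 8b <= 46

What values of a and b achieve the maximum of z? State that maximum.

The optimum lies where 2a - 12b = -2 and 4a + 8b = 46.
Solving simultaneously gives a = 67/8, b = 25/16.

a = 67/8, b = 25/16, maximum z = 109/8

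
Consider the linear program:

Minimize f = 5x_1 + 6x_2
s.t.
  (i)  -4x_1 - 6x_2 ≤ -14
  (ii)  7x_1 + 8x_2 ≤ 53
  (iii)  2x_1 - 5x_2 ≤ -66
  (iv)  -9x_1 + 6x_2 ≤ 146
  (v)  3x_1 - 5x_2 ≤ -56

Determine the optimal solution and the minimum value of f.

Vertices and f = 5x_1 + 6x_2:
  (-263/51, 568/51) → f = 2093/51
  (-425/57, 1499/114) → f = 2372/57
  (-334/33, 302/33) → f = 142/33

x_1 = -334/33, x_2 = 302/33, minimum f = 142/33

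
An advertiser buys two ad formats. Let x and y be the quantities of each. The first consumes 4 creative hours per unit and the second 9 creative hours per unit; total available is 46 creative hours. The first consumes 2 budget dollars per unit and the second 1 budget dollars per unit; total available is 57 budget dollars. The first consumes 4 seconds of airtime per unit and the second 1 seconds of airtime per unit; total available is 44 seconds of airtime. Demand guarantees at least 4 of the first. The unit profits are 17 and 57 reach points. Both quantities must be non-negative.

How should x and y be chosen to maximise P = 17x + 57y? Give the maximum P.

Extreme points and P = 17x + 57y:
  (11, 0) → P = 187
  (4, 0) → P = 68
  (175/16, 1/4) → P = 3203/16
  (4, 10/3) → P = 258

x = 4, y = 10/3, maximum P = 258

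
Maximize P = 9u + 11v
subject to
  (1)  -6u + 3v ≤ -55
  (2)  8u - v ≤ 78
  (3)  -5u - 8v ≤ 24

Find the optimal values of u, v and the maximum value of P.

Vertices and P = 9u + 11v:
  (179/18, 14/9) → P = 1919/18
  (368/63, -419/63) → P = -1297/63
  (200/23, -194/23) → P = -334/23

The optimum lies where -6u + 3v = -55 and 8u - v = 78.
Solving simultaneously gives u = 179/18, v = 14/9.

u = 179/18, v = 14/9, maximum P = 1919/18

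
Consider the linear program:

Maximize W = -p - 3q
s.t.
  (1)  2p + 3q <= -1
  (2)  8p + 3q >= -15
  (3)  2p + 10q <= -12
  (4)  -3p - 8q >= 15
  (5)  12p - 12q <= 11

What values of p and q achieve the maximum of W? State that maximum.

p = -49/44, q = -67/33, maximum W = 317/44

Corner points and W = -p - 3q:
  (-15/11, -15/11) → W = 60/11
  (-49/44, -67/33) → W = 317/44
  (-23/33, -71/44) → W = 731/132

The binding constraints are 8p + 3q = -15 and 12p - 12q = 11.
Solving simultaneously gives p = -49/44, q = -67/33.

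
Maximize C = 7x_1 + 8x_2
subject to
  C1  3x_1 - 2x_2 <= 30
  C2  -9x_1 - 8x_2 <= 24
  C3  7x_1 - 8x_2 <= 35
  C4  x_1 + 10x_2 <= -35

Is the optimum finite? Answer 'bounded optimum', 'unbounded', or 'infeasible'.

Corner points and C = 7x_1 + 8x_2:
  (11/16, -483/128) → C = -203/8
  (20/41, -291/82) → C = -1024/41
  (35/39, -140/39) → C = -875/39
The feasible region has finitely many vertices and no improving ray; the maximum is -875/39 at (35/39, -140/39).

bounded optimum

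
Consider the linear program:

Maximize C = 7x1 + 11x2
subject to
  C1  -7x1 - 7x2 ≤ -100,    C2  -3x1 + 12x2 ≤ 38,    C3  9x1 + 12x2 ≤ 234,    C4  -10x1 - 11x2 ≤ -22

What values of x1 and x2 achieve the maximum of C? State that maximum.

The feasible region is unbounded (it extends along (4, -3), (11, -10)), but C strictly decreases along every unbounded feasible direction, so there is no improving ray and the maximum is attained at a vertex.

x1 = 49/3, x2 = 29/4, maximum C = 2329/12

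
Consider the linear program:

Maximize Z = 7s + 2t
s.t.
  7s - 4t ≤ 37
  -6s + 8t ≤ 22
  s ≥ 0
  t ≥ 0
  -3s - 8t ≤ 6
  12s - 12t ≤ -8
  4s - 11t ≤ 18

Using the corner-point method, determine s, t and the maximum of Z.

s = 25/3, t = 9, maximum Z = 229/3

Corner points and Z = 7s + 2t:
  (0, 11/4) → Z = 11/2
  (25/3, 9) → Z = 229/3
  (0, 2/3) → Z = 4/3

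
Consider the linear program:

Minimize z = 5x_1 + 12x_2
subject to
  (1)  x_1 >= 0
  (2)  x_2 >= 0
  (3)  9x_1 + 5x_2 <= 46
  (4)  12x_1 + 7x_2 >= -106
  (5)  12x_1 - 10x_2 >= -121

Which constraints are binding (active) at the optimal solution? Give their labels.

(1) and (2)

Extreme points and z = 5x_1 + 12x_2:
  (0, 0) → z = 0
  (0, 46/5) → z = 552/5
  (46/9, 0) → z = 230/9

The minimum is at (0, 0). Substituting into each constraint, equality holds for (1) and (2); the remaining constraints have slack.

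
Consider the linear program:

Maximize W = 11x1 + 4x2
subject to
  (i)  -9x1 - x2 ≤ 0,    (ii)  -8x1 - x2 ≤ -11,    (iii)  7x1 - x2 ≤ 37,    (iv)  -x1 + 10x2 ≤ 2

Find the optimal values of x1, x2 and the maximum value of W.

x1 = 124/23, x2 = 17/23, maximum W = 1432/23

Feasible corners and W = 11x1 + 4x2:
  (16/5, -73/5) → W = -116/5
  (4/3, 1/3) → W = 16
  (124/23, 17/23) → W = 1432/23

At the optimal vertex, 7x1 - x2 = 37 and -x1 + 10x2 = 2.
Solving simultaneously gives x1 = 124/23, x2 = 17/23.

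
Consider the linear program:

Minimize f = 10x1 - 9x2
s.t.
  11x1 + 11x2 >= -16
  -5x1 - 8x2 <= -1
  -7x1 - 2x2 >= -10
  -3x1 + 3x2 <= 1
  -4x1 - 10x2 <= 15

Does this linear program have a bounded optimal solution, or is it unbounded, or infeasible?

bounded optimum

Extreme points and f = 10x1 - 9x2:
  (39/23, -43/46) → f = 1167/46
  (-5/39, 8/39) → f = -122/39
  (28/27, 37/27) → f = -53/27
The feasible region has finitely many vertices and no improving ray; the minimum is -122/39 at (-5/39, 8/39).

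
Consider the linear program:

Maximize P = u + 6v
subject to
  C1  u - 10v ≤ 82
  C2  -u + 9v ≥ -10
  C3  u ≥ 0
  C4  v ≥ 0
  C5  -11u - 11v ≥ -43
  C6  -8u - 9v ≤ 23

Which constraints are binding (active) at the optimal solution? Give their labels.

Extreme points and P = u + 6v:
  (0, 0) → P = 0
  (0, 43/11) → P = 258/11
  (43/11, 0) → P = 43/11

The maximum is at (0, 43/11). Substituting into each constraint, equality holds for C3 and C5; the remaining constraints have slack.

C3 and C5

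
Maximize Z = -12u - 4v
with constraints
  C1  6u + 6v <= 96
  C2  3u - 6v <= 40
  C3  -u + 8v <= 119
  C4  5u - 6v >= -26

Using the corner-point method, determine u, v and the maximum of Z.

u = -33, v = -139/6, maximum Z = 1466/3

The binding constraints are 3u - 6v = 40 and 5u - 6v = -26.
Solving simultaneously gives u = -33, v = -139/6.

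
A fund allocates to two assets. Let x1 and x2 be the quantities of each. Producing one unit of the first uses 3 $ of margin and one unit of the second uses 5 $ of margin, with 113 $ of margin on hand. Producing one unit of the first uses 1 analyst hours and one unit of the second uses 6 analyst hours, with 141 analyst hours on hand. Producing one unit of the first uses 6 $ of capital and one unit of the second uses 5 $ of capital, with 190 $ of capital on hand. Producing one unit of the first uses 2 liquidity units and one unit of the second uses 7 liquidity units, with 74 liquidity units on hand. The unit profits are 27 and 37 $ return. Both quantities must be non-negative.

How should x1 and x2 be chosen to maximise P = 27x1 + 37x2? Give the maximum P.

x1 = 30, x2 = 2, maximum P = 884

Extreme points and P = 27x1 + 37x2:
  (0, 0) → P = 0
  (0, 74/7) → P = 2738/7
  (95/3, 0) → P = 855
  (30, 2) → P = 884

At the optimal vertex, 6x1 + 5x2 = 190 and 2x1 + 7x2 = 74.
Solving simultaneously gives x1 = 30, x2 = 2.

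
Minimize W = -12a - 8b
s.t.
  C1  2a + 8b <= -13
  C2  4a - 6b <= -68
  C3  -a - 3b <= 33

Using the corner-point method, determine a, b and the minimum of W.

a = -311/22, b = 21/11, minimum W = 1698/11

Vertices and W = -12a - 8b:
  (-311/22, 21/11) → W = 1698/11
  (-225/2, 53/2) → W = 1138
  (-67/3, -32/9) → W = 2668/9

The optimum lies where 2a + 8b = -13 and 4a - 6b = -68.
Solving simultaneously gives a = -311/22, b = 21/11.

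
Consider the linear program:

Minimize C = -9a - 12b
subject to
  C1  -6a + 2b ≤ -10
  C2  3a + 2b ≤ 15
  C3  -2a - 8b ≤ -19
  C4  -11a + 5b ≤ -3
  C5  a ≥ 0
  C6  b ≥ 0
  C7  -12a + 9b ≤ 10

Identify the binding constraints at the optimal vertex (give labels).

Vertices and C = -9a - 12b:
  (25/9, 10/3) → C = -65
  (59/26, 47/26) → C = -1095/26
  (41/10, 27/20) → C = -531/10

The minimum is at (25/9, 10/3). Substituting into each constraint, equality holds for C1 and C2; the remaining constraints have slack.

C1 and C2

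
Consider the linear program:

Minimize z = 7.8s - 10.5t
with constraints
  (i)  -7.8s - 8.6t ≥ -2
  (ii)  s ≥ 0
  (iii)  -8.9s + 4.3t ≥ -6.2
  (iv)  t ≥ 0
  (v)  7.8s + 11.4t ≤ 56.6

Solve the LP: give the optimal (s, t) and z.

s = 0, t = 10/43, minimum z = -105/43

Vertices and z = 7.8s - 10.5t:
  (0, 10/43) → z = -105/43
  (10/39, 0) → z = 2
  (0, 0) → z = 0

At the optimal vertex, -7.8s - 8.6t = -2 and s = 0.
Solving simultaneously gives s = 0, t = 10/43.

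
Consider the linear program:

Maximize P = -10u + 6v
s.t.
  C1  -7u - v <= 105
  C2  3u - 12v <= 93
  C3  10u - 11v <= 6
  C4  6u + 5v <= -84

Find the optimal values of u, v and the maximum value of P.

Vertices and P = -10u + 6v:
  (-389/29, -322/29) → P = 1958/29
  (-441/29, 42/29) → P = 4662/29
  (-317/29, -304/29) → P = 1346/29
  (-447/58, -219/29) → P = 921/29

The binding constraints are -7u - v = 105 and 6u + 5v = -84.
Solving simultaneously gives u = -441/29, v = 42/29.

u = -441/29, v = 42/29, maximum P = 4662/29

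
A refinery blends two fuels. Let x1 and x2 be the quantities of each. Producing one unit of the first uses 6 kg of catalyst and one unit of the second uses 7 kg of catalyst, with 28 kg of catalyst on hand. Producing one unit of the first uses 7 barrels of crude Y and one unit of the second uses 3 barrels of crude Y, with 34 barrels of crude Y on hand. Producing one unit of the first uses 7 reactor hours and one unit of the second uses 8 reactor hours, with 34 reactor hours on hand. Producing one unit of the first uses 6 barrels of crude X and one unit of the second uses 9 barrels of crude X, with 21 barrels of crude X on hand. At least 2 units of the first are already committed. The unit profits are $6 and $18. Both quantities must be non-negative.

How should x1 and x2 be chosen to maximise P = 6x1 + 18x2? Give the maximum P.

Extreme points and P = 6x1 + 18x2:
  (7/2, 0) → P = 21
  (2, 0) → P = 12
  (2, 1) → P = 30

x1 = 2, x2 = 1, maximum P = 30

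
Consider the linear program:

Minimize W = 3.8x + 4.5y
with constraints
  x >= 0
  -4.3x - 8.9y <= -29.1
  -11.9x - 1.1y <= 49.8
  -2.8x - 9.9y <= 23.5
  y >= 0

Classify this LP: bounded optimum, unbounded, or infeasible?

Vertices and W = 3.8x + 4.5y:
  (0, 291/89) → W = 2619/178
  (291/43, 0) → W = 5529/215
The feasible region has finitely many vertices and no improving ray; the minimum is 2619/178 at (0, 291/89).

bounded optimum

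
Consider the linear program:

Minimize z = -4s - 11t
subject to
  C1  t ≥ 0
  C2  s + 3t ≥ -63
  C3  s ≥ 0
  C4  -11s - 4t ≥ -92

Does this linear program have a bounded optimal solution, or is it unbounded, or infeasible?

Extreme points and z = -4s - 11t:
  (0, 0) → z = 0
  (92/11, 0) → z = -368/11
  (0, 23) → z = -253
The feasible region has finitely many vertices and no improving ray; the minimum is -253 at (0, 23).

bounded optimum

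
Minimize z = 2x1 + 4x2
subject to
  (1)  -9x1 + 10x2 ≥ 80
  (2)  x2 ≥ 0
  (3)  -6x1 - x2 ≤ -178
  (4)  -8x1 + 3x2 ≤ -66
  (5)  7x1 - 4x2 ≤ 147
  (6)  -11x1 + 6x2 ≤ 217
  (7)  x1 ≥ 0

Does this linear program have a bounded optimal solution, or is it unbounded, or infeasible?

Feasible corners and z = 2x1 + 4x2:
  (1700/69, 694/23) → z = 11728/69
  (895/17, 1883/34) → z = 5556/17
  (300/13, 514/13) → z = 2656/13
  (349/5, 2462/15) → z = 11942/15
The feasible region has finitely many vertices and no improving ray; the minimum is 11728/69 at (1700/69, 694/23).

bounded optimum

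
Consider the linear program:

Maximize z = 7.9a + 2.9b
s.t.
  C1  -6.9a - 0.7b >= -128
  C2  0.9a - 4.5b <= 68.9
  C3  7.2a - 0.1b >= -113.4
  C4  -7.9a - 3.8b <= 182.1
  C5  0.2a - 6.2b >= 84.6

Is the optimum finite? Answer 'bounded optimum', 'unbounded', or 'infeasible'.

bounded optimum

Vertices and z = 7.9a + 2.9b:
  (-55763/3897, -70820/3897) → z = -717673/4330
  (1162/117, -1559/117) → z = 15529/390
  (-44913/2815, -41526/2815) → z = -4752381/28150
  (-35577/2231, -31590/2231) → z = -3726693/22310
The feasible region has finitely many vertices and no improving ray; the maximum is 15529/390 at (1162/117, -1559/117).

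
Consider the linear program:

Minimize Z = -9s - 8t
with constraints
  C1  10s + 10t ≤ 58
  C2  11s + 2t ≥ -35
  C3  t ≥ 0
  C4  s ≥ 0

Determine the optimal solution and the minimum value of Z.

Feasible corners and Z = -9s - 8t:
  (29/5, 0) → Z = -261/5
  (0, 29/5) → Z = -232/5
  (0, 0) → Z = 0

s = 29/5, t = 0, minimum Z = -261/5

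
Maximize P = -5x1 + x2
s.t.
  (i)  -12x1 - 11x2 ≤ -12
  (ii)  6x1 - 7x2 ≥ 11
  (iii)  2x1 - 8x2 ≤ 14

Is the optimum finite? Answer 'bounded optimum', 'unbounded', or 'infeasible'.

bounded optimum

Extreme points and P = -5x1 + x2:
  (41/30, -2/5) → P = -217/30
  (125/59, -72/59) → P = -697/59
The feasible region has finitely many vertices and no improving ray; the maximum is -217/30 at (41/30, -2/5).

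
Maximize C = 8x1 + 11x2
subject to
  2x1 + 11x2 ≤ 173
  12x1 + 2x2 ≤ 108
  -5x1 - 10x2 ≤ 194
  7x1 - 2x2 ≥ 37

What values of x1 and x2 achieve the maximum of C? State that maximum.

x1 = 145/19, x2 = 156/19, maximum C = 2876/19

Feasible corners and C = 8x1 + 11x2:
  (734/55, -1434/55) → C = -9902/55
  (145/19, 156/19) → C = 2876/19
  (-9/40, -1543/80) → C = -17117/80

The binding constraints are 12x1 + 2x2 = 108 and 7x1 - 2x2 = 37.
Solving simultaneously gives x1 = 145/19, x2 = 156/19.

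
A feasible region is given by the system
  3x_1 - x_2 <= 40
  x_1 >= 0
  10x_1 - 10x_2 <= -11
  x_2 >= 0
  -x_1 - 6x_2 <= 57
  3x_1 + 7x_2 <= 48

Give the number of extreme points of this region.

Pairwise boundary intersections that survive every other constraint:
  (0, 11/10)
  (0, 48/7)
  (403/100, 513/100)

3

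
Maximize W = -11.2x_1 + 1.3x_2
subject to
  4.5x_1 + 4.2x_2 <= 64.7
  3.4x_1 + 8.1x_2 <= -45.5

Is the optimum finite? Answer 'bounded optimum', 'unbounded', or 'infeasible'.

From the feasible point (23839/739, -42473/2217), moving in the direction (-8.1, 3.4) keeps every constraint satisfied while W increases without bound.

unbounded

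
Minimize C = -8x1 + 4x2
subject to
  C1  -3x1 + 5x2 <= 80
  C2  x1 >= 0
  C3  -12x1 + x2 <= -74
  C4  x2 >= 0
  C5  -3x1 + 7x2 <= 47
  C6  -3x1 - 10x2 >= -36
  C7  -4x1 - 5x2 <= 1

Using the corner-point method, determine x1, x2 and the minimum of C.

x1 = 12, x2 = 0, minimum C = -96

Corner points and C = -8x1 + 4x2:
  (37/6, 0) → C = -148/3
  (776/123, 70/41) → C = -5368/123
  (12, 0) → C = -96

The binding constraints are x2 = 0 and -3x1 - 10x2 = -36.
Solving simultaneously gives x1 = 12, x2 = 0.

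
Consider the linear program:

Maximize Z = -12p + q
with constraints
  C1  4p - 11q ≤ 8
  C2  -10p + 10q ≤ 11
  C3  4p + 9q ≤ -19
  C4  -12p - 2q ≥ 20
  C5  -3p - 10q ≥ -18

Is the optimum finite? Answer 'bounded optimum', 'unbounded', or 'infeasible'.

bounded optimum

Corner points and Z = -12p + q:
  (-201/70, -62/35) → Z = 1144/35
  (-137/80, -27/20) → Z = 96/5
  (-289/130, -73/65) → Z = 1661/65
The feasible region has finitely many vertices and no improving ray; the maximum is 1144/35 at (-201/70, -62/35).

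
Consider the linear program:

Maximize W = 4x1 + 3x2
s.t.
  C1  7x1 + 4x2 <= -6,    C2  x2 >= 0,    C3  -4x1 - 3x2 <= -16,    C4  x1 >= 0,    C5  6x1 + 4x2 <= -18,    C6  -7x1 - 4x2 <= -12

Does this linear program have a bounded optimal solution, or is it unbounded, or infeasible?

Constraints 7x1 + 4x2 ≤ -6 and -7x1 - 4x2 ≤ -12 have parallel boundaries but demand opposite sides — no point can satisfy both, so the region is empty.

infeasible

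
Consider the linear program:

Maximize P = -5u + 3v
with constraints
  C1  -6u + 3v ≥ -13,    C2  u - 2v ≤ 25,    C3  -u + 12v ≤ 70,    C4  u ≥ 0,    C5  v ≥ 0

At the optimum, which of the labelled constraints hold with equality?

C3 and C4

Feasible corners and P = -5u + 3v:
  (122/23, 433/69) → P = -177/23
  (13/6, 0) → P = -65/6
  (0, 35/6) → P = 35/2
  (0, 0) → P = 0

The maximum is at (0, 35/6). Substituting into each constraint, equality holds for C3 and C4; the remaining constraints have slack.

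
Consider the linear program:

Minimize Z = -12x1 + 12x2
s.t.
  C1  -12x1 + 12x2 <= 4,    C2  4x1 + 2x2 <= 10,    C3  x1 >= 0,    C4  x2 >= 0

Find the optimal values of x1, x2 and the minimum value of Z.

Corner points and Z = -12x1 + 12x2:
  (14/9, 17/9) → Z = 4
  (0, 1/3) → Z = 4
  (5/2, 0) → Z = -30
  (0, 0) → Z = 0

x1 = 5/2, x2 = 0, minimum Z = -30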